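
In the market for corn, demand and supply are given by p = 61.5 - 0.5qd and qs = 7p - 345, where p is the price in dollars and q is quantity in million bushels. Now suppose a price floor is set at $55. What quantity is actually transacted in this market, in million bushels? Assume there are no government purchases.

13

Rearranging demand gives qd = 123 - 2p. In a free market, 123 - 2p = 7p - 345 gives the equilibrium p* = 52, q* = 19.
The floor of 55 is above the equilibrium price 52, so it binds.
At p = 55: qd = 123 - 2·55 = 13 and qs = 7·55 - 345 = 40.
The quantity actually transacted is the short side, demand: 13.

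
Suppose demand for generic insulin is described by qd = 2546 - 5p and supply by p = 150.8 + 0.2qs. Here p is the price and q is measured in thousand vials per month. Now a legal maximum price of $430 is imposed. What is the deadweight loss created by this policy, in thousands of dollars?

0

Rearranging supply gives qs = 5p - 754. Equilibrium: 2546 - 5p = 5p - 754, so 3300 = 10p and p* = 330, q* = 896.
The ceiling of 430 is above the equilibrium price 330, so it is not binding; the market clears at p* = 330, q* = 896.
Since the control does not bind, no trades are prevented and deadweight loss is zero.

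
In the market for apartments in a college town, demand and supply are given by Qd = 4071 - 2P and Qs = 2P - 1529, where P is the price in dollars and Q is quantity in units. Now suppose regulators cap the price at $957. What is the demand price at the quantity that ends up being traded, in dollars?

1843

Setting quantity demanded equal to quantity supplied, 4071 - 2P = 2P - 1529, gives P* = 1400 and Q* = 1271.
Since 957 < 1400, the ceiling is binding.
At P = 957: Qd = 4071 - 2·957 = 2157 and Qs = 2·957 - 1529 = 385.
Only 385 units reach the market. On the demand curve, the marginal buyer's willingness to pay at Q = 385 is (4071 - 385)/2 = 1843.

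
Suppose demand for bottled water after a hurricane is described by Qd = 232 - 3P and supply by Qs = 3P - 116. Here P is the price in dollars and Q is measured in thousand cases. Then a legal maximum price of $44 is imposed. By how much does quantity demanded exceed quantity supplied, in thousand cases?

Equilibrium: 232 - 3P = 3P - 116, so 348 = 6P and P* = 58, Q* = 58.
Because the ceiling (44) lies below the market-clearing price, it is binding.
At P = 44: Qd = 232 - 3·44 = 100 and Qs = 3·44 - 116 = 16.
Shortage = Qd - Qs = 100 - 16 = 84.

84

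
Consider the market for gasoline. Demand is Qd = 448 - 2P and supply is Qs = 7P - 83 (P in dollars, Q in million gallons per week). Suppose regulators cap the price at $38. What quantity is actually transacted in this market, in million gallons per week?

183

Equilibrium: 448 - 2P = 7P - 83, so 531 = 9P and P* = 59, Q* = 330.
The ceiling of 38 is below the equilibrium price 59, so it binds.
At P = 38: Qd = 448 - 2·38 = 372 and Qs = 7·38 - 83 = 183.
The quantity actually transacted is the short side, supply: 183.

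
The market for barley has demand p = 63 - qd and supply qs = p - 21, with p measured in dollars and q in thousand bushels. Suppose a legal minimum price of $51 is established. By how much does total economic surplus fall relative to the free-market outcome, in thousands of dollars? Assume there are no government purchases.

Rearranging demand gives qd = 63 - p. Equilibrium: 63 - p = p - 21, so 84 = 2p and p* = 42, q* = 21.
Since 51 > 42, the floor is binding.
At p = 51: qd = 63 - 51 = 12 and qs = 51 - 21 = 30.
Quantity traded falls to 12. At q = 12 the demand price is 63 - 12 = 51 and the supply price is 21 + 12 = 33.
Deadweight loss = ½ · (51 - 33) · (21 - 12) = ½ · 18 · 9 = 81.

81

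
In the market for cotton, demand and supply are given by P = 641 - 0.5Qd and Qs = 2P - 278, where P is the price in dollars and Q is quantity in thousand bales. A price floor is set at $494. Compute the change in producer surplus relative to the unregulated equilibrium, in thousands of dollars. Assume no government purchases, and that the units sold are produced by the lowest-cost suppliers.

19760

Rearranging demand gives Qd = 1282 - 2P. Setting quantity demanded equal to quantity supplied, 1282 - 2P = 2P - 278, gives P* = 390 and Q* = 502.
Since 494 > 390, the floor is binding.
At P = 494: Qd = 1282 - 2·494 = 294 and Qs = 2·494 - 278 = 710.
Producer surplus without the control is ½ · (390 - 139) · 502 = 63001.
With the floor, 294 units are sold at 494. The supply price at Q = 294 is 286, so PS = ½ · [(494 - 139) + (494 - 286)] · 294 = 82761.
Change in producer surplus = 82761 - 63001 = 19760.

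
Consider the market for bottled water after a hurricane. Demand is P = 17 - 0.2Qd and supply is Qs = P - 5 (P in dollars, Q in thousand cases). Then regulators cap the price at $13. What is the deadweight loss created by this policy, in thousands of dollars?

2.4

Rearranging demand gives Qd = 85 - 5P. Without the control the market clears where 85 - 5P = P - 5, i.e. P* = 15 and Q* = 10.
Because the ceiling (13) lies below the market-clearing price, it is binding.
At P = 13: Qd = 85 - 5·13 = 20 and Qs = 13 - 5 = 8.
Quantity traded falls to 8. At Q = 8 the demand price is (85 - 8)/5 = 15.4 and the supply price is 5 + 8 = 13.
Deadweight loss = ½ · (15.4 - 13) · (10 - 8) = ½ · 2.4 · 2 = 2.4.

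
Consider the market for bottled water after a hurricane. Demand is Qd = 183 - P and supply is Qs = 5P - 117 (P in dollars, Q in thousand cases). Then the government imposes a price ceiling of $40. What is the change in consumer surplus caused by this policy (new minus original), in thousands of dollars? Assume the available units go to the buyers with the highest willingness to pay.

Setting quantity demanded equal to quantity supplied, 183 - P = 5P - 117, gives P* = 50 and Q* = 133.
Since 40 < 50, the ceiling is binding.
At P = 40: Qd = 183 - 40 = 143 and Qs = 5·40 - 117 = 83.
Consumer surplus without the control is ½ · (183 - 50) · 133 = 8844.5.
With the ceiling, 83 units are sold at 40 (assume they go to the highest-value buyers). The demand price at Q = 83 is 100, so CS = ½ · [(183 - 40) + (100 - 40)] · 83 = 8424.5.
Change in consumer surplus = 8424.5 - 8844.5 = -420.

-420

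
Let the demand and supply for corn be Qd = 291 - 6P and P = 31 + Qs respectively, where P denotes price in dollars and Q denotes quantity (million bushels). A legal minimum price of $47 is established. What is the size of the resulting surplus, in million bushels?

7

Rearranging supply gives Qs = P - 31. Equilibrium: 291 - 6P = P - 31, so 322 = 7P and P* = 46, Q* = 15.
The floor of 47 is above the equilibrium price 46, so it binds.
At P = 47: Qd = 291 - 6·47 = 9 and Qs = 47 - 31 = 16.
Surplus = Qs - Qd = 16 - 9 = 7.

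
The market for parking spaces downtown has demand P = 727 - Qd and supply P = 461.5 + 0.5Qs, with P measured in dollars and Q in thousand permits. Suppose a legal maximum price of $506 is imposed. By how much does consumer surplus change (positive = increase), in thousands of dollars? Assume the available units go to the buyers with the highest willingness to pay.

44

Rearranging demand gives Qd = 727 - P; rearranging supply gives Qs = 2P - 923. In a free market, 727 - P = 2P - 923 gives the equilibrium P* = 550, Q* = 177.
Since 506 < 550, the ceiling is binding.
At P = 506: Qd = 727 - 506 = 221 and Qs = 2·506 - 923 = 89.
Consumer surplus without the control is ½ · (727 - 550) · 177 = 15664.5.
With the ceiling, 89 units are sold at 506 (assume they go to the highest-value buyers). The demand price at Q = 89 is 638, so CS = ½ · [(727 - 506) + (638 - 506)] · 89 = 15708.5.
Change in consumer surplus = 15708.5 - 15664.5 = 44.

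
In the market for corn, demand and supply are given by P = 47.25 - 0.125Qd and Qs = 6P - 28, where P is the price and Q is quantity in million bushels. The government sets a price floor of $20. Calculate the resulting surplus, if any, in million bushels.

0

Rearranging demand gives Qd = 378 - 8P. Setting quantity demanded equal to quantity supplied, 378 - 8P = 6P - 28, gives P* = 29 and Q* = 146.
The floor of 20 is below the equilibrium price 29, so it is not binding; the market clears at P* = 29, Q* = 146.
Since the control does not bind, there is no surplus.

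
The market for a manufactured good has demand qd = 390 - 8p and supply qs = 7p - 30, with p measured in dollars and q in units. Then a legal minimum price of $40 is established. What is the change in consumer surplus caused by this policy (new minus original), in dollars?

Setting quantity demanded equal to quantity supplied, 390 - 8p = 7p - 30, gives p* = 28 and q* = 166.
Since 40 > 28, the floor is binding.
At p = 40: qd = 390 - 8·40 = 70 and qs = 7·40 - 30 = 250.
Consumer surplus without the control is ½ · (48.75 - 28) · 166 = 1722.25.
With the floor, consumers buy 70 units at 40, so CS = ½ · (48.75 - 40) · 70 = 306.25.
Change in consumer surplus = 306.25 - 1722.25 = -1416.

-1416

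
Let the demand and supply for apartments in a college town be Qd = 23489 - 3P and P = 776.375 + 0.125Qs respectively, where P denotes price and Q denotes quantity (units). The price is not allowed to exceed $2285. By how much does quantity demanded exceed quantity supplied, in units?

Rearranging supply gives Qs = 8P - 6211. Setting quantity demanded equal to quantity supplied, 23489 - 3P = 8P - 6211, gives P* = 2700 and Q* = 15389.
Because the ceiling (2285) lies below the market-clearing price, it is binding.
At P = 2285: Qd = 23489 - 3·2285 = 16634 and Qs = 8·2285 - 6211 = 12069.
Shortage = Qd - Qs = 16634 - 12069 = 4565.

4565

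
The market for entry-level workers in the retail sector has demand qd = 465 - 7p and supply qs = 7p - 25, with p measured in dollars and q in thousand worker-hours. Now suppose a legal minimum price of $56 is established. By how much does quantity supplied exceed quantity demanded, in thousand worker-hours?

294

Equilibrium: 465 - 7p = 7p - 25, so 490 = 14p and p* = 35, q* = 220.
Because the floor (56) lies above the market-clearing price, it is binding.
At p = 56: qd = 465 - 7·56 = 73 and qs = 7·56 - 25 = 367.
Surplus = qs - qd = 367 - 73 = 294.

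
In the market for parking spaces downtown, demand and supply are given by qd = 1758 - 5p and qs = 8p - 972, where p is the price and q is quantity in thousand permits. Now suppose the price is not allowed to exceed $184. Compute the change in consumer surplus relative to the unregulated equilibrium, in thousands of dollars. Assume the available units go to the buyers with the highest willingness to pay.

In a free market, 1758 - 5p = 8p - 972 gives the equilibrium p* = 210, q* = 708.
Since 184 < 210, the ceiling is binding.
At p = 184: qd = 1758 - 5·184 = 838 and qs = 8·184 - 972 = 500.
Consumer surplus without the control is ½ · (351.6 - 210) · 708 = 50126.4.
With the ceiling, 500 units are sold at 184 (assume they go to the highest-value buyers). The demand price at q = 500 is 251.6, so CS = ½ · [(351.6 - 184) + (251.6 - 184)] · 500 = 58800.
Change in consumer surplus = 58800 - 50126.4 = 8673.6.

8673.6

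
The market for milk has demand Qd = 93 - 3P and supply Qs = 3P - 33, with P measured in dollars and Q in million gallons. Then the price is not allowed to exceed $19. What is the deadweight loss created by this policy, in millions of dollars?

Equilibrium: 93 - 3P = 3P - 33, so 126 = 6P and P* = 21, Q* = 30.
Since 19 < 21, the ceiling is binding.
At P = 19: Qd = 93 - 3·19 = 36 and Qs = 3·19 - 33 = 24.
Quantity traded falls to 24. At Q = 24 the demand price is (93 - 24)/3 = 23 and the supply price is (33 + 24)/3 = 19.
Deadweight loss = ½ · (23 - 19) · (30 - 24) = ½ · 4 · 6 = 12.

12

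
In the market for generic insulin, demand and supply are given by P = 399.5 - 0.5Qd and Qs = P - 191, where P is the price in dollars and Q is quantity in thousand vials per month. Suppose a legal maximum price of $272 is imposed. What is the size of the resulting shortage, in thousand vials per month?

Rearranging demand gives Qd = 799 - 2P. Equilibrium: 799 - 2P = P - 191, so 990 = 3P and P* = 330, Q* = 139.
The ceiling of 272 is below the equilibrium price 330, so it binds.
At P = 272: Qd = 799 - 2·272 = 255 and Qs = 272 - 191 = 81.
Shortage = Qd - Qs = 255 - 81 = 174.

174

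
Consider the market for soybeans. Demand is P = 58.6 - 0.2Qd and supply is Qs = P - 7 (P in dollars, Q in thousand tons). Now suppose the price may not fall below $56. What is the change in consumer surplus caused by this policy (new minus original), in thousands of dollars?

-168

Rearranging demand gives Qd = 293 - 5P. Setting quantity demanded equal to quantity supplied, 293 - 5P = P - 7, gives P* = 50 and Q* = 43.
The floor of 56 is above the equilibrium price 50, so it binds.
At P = 56: Qd = 293 - 5·56 = 13 and Qs = 56 - 7 = 49.
Consumer surplus without the control is ½ · (58.6 - 50) · 43 = 184.9.
With the floor, consumers buy 13 units at 56, so CS = ½ · (58.6 - 56) · 13 = 16.9.
Change in consumer surplus = 16.9 - 184.9 = -168.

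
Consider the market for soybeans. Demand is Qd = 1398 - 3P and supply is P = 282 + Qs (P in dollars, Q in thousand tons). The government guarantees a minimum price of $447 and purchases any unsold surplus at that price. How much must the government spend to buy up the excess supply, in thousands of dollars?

48276

Rearranging supply gives Qs = P - 282. Equilibrium: 1398 - 3P = P - 282, so 1680 = 4P and P* = 420, Q* = 138.
The floor of 447 is above the equilibrium price 420, so it binds.
At P = 447: Qd = 1398 - 3·447 = 57 and Qs = 447 - 282 = 165.
Surplus = Qs - Qd = 108.
Government expenditure = surplus × support price = 108 × 447 = 48276.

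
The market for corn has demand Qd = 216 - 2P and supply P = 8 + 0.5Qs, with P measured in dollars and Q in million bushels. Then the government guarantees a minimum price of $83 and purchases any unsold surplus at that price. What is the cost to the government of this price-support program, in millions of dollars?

8300

Rearranging supply gives Qs = 2P - 16. In a free market, 216 - 2P = 2P - 16 gives the equilibrium P* = 58, Q* = 100.
Because the floor (83) lies above the market-clearing price, it is binding.
At P = 83: Qd = 216 - 2·83 = 50 and Qs = 2·83 - 16 = 150.
Surplus = Qs - Qd = 100.
Government expenditure = surplus × support price = 100 × 83 = 8300.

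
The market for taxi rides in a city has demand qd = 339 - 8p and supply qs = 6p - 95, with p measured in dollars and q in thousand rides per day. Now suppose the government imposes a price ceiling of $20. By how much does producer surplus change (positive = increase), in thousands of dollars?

Setting quantity demanded equal to quantity supplied, 339 - 8p = 6p - 95, gives p* = 31 and q* = 91.
Because the ceiling (20) lies below the market-clearing price, it is binding.
At p = 20: qd = 339 - 8·20 = 179 and qs = 6·20 - 95 = 25.
Producer surplus without the control is ½ · (31 - 95/6) · 91 = 8281/12.
With the ceiling, producers sell 25 units at 20, so PS = ½ · (20 - 95/6) · 25 = 625/12.
Change in producer surplus = 625/12 - 8281/12 = -638.

-638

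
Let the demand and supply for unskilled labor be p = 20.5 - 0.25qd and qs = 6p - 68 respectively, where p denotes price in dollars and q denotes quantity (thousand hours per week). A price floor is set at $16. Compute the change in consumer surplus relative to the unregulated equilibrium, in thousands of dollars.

-20

Rearranging demand gives qd = 82 - 4p. Without the control the market clears where 82 - 4p = 6p - 68, i.e. p* = 15 and q* = 22.
Since 16 > 15, the floor is binding.
At p = 16: qd = 82 - 4·16 = 18 and qs = 6·16 - 68 = 28.
Consumer surplus without the control is ½ · (20.5 - 15) · 22 = 60.5.
With the floor, consumers buy 18 units at 16, so CS = ½ · (20.5 - 16) · 18 = 40.5.
Change in consumer surplus = 40.5 - 60.5 = -20.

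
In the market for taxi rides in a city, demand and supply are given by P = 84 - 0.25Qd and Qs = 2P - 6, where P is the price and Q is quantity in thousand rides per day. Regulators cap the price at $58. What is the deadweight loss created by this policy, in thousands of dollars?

0

Rearranging demand gives Qd = 336 - 4P. In a free market, 336 - 4P = 2P - 6 gives the equilibrium P* = 57, Q* = 108.
Since 58 is above P* = 57, the ceiling does not bind and the free-market outcome prevails.
Since the control does not bind, no trades are prevented and deadweight loss is zero.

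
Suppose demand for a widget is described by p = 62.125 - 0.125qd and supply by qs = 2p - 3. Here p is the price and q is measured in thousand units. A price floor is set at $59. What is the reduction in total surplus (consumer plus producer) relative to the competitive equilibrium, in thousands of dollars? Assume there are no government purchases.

1620

Rearranging demand gives qd = 497 - 8p. Equilibrium: 497 - 8p = 2p - 3, so 500 = 10p and p* = 50, q* = 97.
Because the floor (59) lies above the market-clearing price, it is binding.
At p = 59: qd = 497 - 8·59 = 25 and qs = 2·59 - 3 = 115.
Quantity traded falls to 25. At q = 25 the demand price is (497 - 25)/8 = 59 and the supply price is (3 + 25)/2 = 14.
Deadweight loss = ½ · (59 - 14) · (97 - 25) = ½ · 45 · 72 = 1620.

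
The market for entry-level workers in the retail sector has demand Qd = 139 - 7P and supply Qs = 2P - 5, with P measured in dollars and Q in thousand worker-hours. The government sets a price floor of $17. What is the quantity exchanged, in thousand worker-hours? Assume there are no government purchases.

Equilibrium: 139 - 7P = 2P - 5, so 144 = 9P and P* = 16, Q* = 27.
The floor of 17 is above the equilibrium price 16, so it binds.
At P = 17: Qd = 139 - 7·17 = 20 and Qs = 2·17 - 5 = 29.
The quantity actually transacted is the short side, demand: 20.

20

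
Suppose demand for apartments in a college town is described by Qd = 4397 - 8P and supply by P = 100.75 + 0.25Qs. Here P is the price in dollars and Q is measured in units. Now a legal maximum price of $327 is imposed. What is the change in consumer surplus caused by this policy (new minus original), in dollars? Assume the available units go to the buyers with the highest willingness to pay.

60736

Rearranging supply gives Qs = 4P - 403. Without the control the market clears where 4397 - 8P = 4P - 403, i.e. P* = 400 and Q* = 1197.
Since 327 < 400, the ceiling is binding.
At P = 327: Qd = 4397 - 8·327 = 1781 and Qs = 4·327 - 403 = 905.
Consumer surplus without the control is ½ · (549.625 - 400) · 1197 = 89550.5625.
With the ceiling, 905 units are sold at 327 (assume they go to the highest-value buyers). The demand price at Q = 905 is 436.5, so CS = ½ · [(549.625 - 327) + (436.5 - 327)] · 905 = 150286.5625.
Change in consumer surplus = 150286.5625 - 89550.5625 = 60736.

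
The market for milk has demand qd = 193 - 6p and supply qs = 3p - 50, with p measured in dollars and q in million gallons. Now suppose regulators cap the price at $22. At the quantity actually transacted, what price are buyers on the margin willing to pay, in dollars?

29.5

Equilibrium: 193 - 6p = 3p - 50, so 243 = 9p and p* = 27, q* = 31.
Since 22 < 27, the ceiling is binding.
At p = 22: qd = 193 - 6·22 = 61 and qs = 3·22 - 50 = 16.
Only 16 units reach the market. On the demand curve, the marginal buyer's willingness to pay at q = 16 is (193 - 16)/6 = 29.5.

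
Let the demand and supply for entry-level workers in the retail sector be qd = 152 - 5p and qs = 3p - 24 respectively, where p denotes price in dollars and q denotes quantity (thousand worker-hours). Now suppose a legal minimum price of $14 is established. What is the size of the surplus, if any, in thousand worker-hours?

0

Setting quantity demanded equal to quantity supplied, 152 - 5p = 3p - 24, gives p* = 22 and q* = 42.
The floor of 14 is below the equilibrium price 22, so it is not binding; the market clears at p* = 22, q* = 42.
Since the control does not bind, there is no surplus.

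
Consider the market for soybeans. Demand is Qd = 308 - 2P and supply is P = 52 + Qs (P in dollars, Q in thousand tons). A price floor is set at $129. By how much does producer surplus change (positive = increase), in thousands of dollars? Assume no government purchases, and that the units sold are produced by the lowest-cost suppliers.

288

Rearranging supply gives Qs = P - 52. In a free market, 308 - 2P = P - 52 gives the equilibrium P* = 120, Q* = 68.
The floor of 129 is above the equilibrium price 120, so it binds.
At P = 129: Qd = 308 - 2·129 = 50 and Qs = 129 - 52 = 77.
Producer surplus without the control is ½ · (120 - 52) · 68 = 2312.
With the floor, 50 units are sold at 129. The supply price at Q = 50 is 102, so PS = ½ · [(129 - 52) + (129 - 102)] · 50 = 2600.
Change in producer surplus = 2600 - 2312 = 288.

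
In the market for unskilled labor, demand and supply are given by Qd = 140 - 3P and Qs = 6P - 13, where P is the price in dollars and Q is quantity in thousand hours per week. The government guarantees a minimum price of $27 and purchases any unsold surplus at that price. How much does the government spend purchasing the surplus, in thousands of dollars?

Without the control the market clears where 140 - 3P = 6P - 13, i.e. P* = 17 and Q* = 89.
Since 27 > 17, the floor is binding.
At P = 27: Qd = 140 - 3·27 = 59 and Qs = 6·27 - 13 = 149.
Surplus = Qs - Qd = 90.
Government expenditure = surplus × support price = 90 × 27 = 2430.

2430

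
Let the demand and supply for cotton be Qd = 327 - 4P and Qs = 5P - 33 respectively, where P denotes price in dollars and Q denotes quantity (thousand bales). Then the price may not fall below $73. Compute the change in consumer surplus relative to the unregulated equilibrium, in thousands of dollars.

-3333

In a free market, 327 - 4P = 5P - 33 gives the equilibrium P* = 40, Q* = 167.
The floor of 73 is above the equilibrium price 40, so it binds.
At P = 73: Qd = 327 - 4·73 = 35 and Qs = 5·73 - 33 = 332.
Consumer surplus without the control is ½ · (81.75 - 40) · 167 = 3486.125.
With the floor, consumers buy 35 units at 73, so CS = ½ · (81.75 - 73) · 35 = 153.125.
Change in consumer surplus = 153.125 - 3486.125 = -3333.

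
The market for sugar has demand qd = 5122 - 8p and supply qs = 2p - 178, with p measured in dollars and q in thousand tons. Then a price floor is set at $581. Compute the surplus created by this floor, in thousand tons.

Equilibrium: 5122 - 8p = 2p - 178, so 5300 = 10p and p* = 530, q* = 882.
Because the floor (581) lies above the market-clearing price, it is binding.
At p = 581: qd = 5122 - 8·581 = 474 and qs = 2·581 - 178 = 984.
Surplus = qs - qd = 984 - 474 = 510.

510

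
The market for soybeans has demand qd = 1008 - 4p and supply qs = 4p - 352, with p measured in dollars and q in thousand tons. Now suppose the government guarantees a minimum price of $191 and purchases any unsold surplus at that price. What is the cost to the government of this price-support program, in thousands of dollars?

32088

Setting quantity demanded equal to quantity supplied, 1008 - 4p = 4p - 352, gives p* = 170 and q* = 328.
The floor of 191 is above the equilibrium price 170, so it binds.
At p = 191: qd = 1008 - 4·191 = 244 and qs = 4·191 - 352 = 412.
Surplus = qs - qd = 168.
Government expenditure = surplus × support price = 168 × 191 = 32088.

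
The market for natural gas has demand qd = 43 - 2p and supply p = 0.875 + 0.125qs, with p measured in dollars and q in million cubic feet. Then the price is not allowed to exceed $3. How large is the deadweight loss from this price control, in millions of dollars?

Rearranging supply gives qs = 8p - 7. In a free market, 43 - 2p = 8p - 7 gives the equilibrium p* = 5, q* = 33.
Because the ceiling (3) lies below the market-clearing price, it is binding.
At p = 3: qd = 43 - 2·3 = 37 and qs = 8·3 - 7 = 17.
Quantity traded falls to 17. At q = 17 the demand price is (43 - 17)/2 = 13 and the supply price is (7 + 17)/8 = 3.
Deadweight loss = ½ · (13 - 3) · (33 - 17) = ½ · 10 · 16 = 80.

80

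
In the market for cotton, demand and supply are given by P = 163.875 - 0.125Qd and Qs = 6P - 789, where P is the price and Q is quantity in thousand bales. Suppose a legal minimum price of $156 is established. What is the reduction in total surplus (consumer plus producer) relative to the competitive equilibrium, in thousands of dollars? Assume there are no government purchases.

Rearranging demand gives Qd = 1311 - 8P. Without the control the market clears where 1311 - 8P = 6P - 789, i.e. P* = 150 and Q* = 111.
Because the floor (156) lies above the market-clearing price, it is binding.
At P = 156: Qd = 1311 - 8·156 = 63 and Qs = 6·156 - 789 = 147.
Quantity traded falls to 63. At Q = 63 the demand price is (1311 - 63)/8 = 156 and the supply price is (789 + 63)/6 = 142.
Deadweight loss = ½ · (156 - 142) · (111 - 63) = ½ · 14 · 48 = 336.

336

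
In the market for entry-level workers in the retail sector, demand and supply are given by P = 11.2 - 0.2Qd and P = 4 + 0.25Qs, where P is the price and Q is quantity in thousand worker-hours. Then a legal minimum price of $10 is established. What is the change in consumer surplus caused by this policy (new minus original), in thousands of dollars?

Rearranging demand gives Qd = 56 - 5P; rearranging supply gives Qs = 4P - 16. Equilibrium: 56 - 5P = 4P - 16, so 72 = 9P and P* = 8, Q* = 16.
The floor of 10 is above the equilibrium price 8, so it binds.
At P = 10: Qd = 56 - 5·10 = 6 and Qs = 4·10 - 16 = 24.
Consumer surplus without the control is ½ · (11.2 - 8) · 16 = 25.6.
With the floor, consumers buy 6 units at 10, so CS = ½ · (11.2 - 10) · 6 = 3.6.
Change in consumer surplus = 3.6 - 25.6 = -22.

-22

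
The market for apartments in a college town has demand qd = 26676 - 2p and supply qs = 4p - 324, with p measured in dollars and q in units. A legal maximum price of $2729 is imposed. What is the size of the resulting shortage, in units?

10626

Without the control the market clears where 26676 - 2p = 4p - 324, i.e. p* = 4500 and q* = 17676.
Because the ceiling (2729) lies below the market-clearing price, it is binding.
At p = 2729: qd = 26676 - 2·2729 = 21218 and qs = 4·2729 - 324 = 10592.
Shortage = qd - qs = 21218 - 10592 = 10626.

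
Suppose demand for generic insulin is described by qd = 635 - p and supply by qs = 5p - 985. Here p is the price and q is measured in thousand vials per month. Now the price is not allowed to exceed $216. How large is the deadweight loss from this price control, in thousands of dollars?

Equilibrium: 635 - p = 5p - 985, so 1620 = 6p and p* = 270, q* = 365.
The ceiling of 216 is below the equilibrium price 270, so it binds.
At p = 216: qd = 635 - 216 = 419 and qs = 5·216 - 985 = 95.
Quantity traded falls to 95. At q = 95 the demand price is 635 - 95 = 540 and the supply price is (985 + 95)/5 = 216.
Deadweight loss = ½ · (540 - 216) · (365 - 95) = ½ · 324 · 270 = 43740.

43740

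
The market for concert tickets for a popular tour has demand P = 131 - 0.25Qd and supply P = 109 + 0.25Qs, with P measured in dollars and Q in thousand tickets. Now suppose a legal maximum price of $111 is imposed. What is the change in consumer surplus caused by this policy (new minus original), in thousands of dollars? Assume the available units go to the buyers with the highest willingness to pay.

Rearranging demand gives Qd = 524 - 4P; rearranging supply gives Qs = 4P - 436. Without the control the market clears where 524 - 4P = 4P - 436, i.e. P* = 120 and Q* = 44.
Since 111 < 120, the ceiling is binding.
At P = 111: Qd = 524 - 4·111 = 80 and Qs = 4·111 - 436 = 8.
Consumer surplus without the control is ½ · (131 - 120) · 44 = 242.
With the ceiling, 8 units are sold at 111 (assume they go to the highest-value buyers). The demand price at Q = 8 is 129, so CS = ½ · [(131 - 111) + (129 - 111)] · 8 = 152.
Change in consumer surplus = 152 - 242 = -90.

-90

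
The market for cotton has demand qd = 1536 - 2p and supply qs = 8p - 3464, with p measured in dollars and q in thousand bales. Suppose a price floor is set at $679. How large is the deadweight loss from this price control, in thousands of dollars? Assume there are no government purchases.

Without the control the market clears where 1536 - 2p = 8p - 3464, i.e. p* = 500 and q* = 536.
Since 679 > 500, the floor is binding.
At p = 679: qd = 1536 - 2·679 = 178 and qs = 8·679 - 3464 = 1968.
Quantity traded falls to 178. At q = 178 the demand price is (1536 - 178)/2 = 679 and the supply price is (3464 + 178)/8 = 455.25.
Deadweight loss = ½ · (679 - 455.25) · (536 - 178) = ½ · 223.75 · 358 = 40051.25.

40051.25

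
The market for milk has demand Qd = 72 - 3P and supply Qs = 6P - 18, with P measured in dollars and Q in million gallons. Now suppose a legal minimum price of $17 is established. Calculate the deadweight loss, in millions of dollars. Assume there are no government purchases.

110.25

Equilibrium: 72 - 3P = 6P - 18, so 90 = 9P and P* = 10, Q* = 42.
The floor of 17 is above the equilibrium price 10, so it binds.
At P = 17: Qd = 72 - 3·17 = 21 and Qs = 6·17 - 18 = 84.
Quantity traded falls to 21. At Q = 21 the demand price is (72 - 21)/3 = 17 and the supply price is (18 + 21)/6 = 6.5.
Deadweight loss = ½ · (17 - 6.5) · (42 - 21) = ½ · 10.5 · 21 = 110.25.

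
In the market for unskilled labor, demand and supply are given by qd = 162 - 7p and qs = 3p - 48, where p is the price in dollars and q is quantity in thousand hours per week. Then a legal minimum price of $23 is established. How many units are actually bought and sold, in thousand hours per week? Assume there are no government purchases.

Without the control the market clears where 162 - 7p = 3p - 48, i.e. p* = 21 and q* = 15.
Since 23 > 21, the floor is binding.
At p = 23: qd = 162 - 7·23 = 1 and qs = 3·23 - 48 = 21.
The quantity actually transacted is the short side, demand: 1.

1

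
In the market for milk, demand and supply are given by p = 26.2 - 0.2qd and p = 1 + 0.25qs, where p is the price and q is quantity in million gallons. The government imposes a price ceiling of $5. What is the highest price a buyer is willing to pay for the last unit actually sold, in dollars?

Rearranging demand gives qd = 131 - 5p; rearranging supply gives qs = 4p - 4. Without the control the market clears where 131 - 5p = 4p - 4, i.e. p* = 15 and q* = 56.
Since 5 < 15, the ceiling is binding.
At p = 5: qd = 131 - 5·5 = 106 and qs = 4·5 - 4 = 16.
Only 16 units reach the market. On the demand curve, the marginal buyer's willingness to pay at q = 16 is (131 - 16)/5 = 23.

23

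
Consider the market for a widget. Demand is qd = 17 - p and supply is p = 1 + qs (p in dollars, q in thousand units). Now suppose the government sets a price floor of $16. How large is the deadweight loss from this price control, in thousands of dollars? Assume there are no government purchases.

Rearranging supply gives qs = p - 1. Equilibrium: 17 - p = p - 1, so 18 = 2p and p* = 9, q* = 8.
The floor of 16 is above the equilibrium price 9, so it binds.
At p = 16: qd = 17 - 16 = 1 and qs = 16 - 1 = 15.
Quantity traded falls to 1. At q = 1 the demand price is 17 - 1 = 16 and the supply price is 1 + 1 = 2.
Deadweight loss = ½ · (16 - 2) · (8 - 1) = ½ · 14 · 7 = 49.

49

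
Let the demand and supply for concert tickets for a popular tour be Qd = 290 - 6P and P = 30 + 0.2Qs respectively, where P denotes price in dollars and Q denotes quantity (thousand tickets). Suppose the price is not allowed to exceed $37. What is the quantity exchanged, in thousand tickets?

Rearranging supply gives Qs = 5P - 150. In a free market, 290 - 6P = 5P - 150 gives the equilibrium P* = 40, Q* = 50.
The ceiling of 37 is below the equilibrium price 40, so it binds.
At P = 37: Qd = 290 - 6·37 = 68 and Qs = 5·37 - 150 = 35.
The quantity actually transacted is the short side, supply: 35.

35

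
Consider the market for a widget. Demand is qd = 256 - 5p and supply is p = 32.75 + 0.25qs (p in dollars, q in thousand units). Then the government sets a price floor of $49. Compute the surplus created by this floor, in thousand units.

54

Rearranging supply gives qs = 4p - 131. Equilibrium: 256 - 5p = 4p - 131, so 387 = 9p and p* = 43, q* = 41.
Because the floor (49) lies above the market-clearing price, it is binding.
At p = 49: qd = 256 - 5·49 = 11 and qs = 4·49 - 131 = 65.
Surplus = qs - qd = 65 - 11 = 54.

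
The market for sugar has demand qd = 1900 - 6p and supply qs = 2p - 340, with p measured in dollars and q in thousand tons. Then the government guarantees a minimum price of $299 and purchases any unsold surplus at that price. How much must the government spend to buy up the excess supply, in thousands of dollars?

Without the control the market clears where 1900 - 6p = 2p - 340, i.e. p* = 280 and q* = 220.
The floor of 299 is above the equilibrium price 280, so it binds.
At p = 299: qd = 1900 - 6·299 = 106 and qs = 2·299 - 340 = 258.
Surplus = qs - qd = 152.
Government expenditure = surplus × support price = 152 × 299 = 45448.

45448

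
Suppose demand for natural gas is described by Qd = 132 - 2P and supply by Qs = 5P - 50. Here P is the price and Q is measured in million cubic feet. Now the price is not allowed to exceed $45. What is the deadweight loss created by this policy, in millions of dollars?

Setting quantity demanded equal to quantity supplied, 132 - 2P = 5P - 50, gives P* = 26 and Q* = 80.
Since 45 is above P* = 26, the ceiling does not bind and the free-market outcome prevails.
Since the control does not bind, no trades are prevented and deadweight loss is zero.

0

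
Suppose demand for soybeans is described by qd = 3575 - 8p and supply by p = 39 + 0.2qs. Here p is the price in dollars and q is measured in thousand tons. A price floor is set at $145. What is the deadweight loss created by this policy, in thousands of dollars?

0

Rearranging supply gives qs = 5p - 195. Setting quantity demanded equal to quantity supplied, 3575 - 8p = 5p - 195, gives p* = 290 and q* = 1255.
Since 145 is below p* = 290, the floor does not bind and the free-market outcome prevails.
Since the control does not bind, no trades are prevented and deadweight loss is zero.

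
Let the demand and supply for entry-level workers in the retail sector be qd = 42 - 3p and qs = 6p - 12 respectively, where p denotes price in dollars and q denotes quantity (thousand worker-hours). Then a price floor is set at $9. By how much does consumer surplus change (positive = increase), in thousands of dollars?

-58.5

In a free market, 42 - 3p = 6p - 12 gives the equilibrium p* = 6, q* = 24.
Because the floor (9) lies above the market-clearing price, it is binding.
At p = 9: qd = 42 - 3·9 = 15 and qs = 6·9 - 12 = 42.
Consumer surplus without the control is ½ · (14 - 6) · 24 = 96.
With the floor, consumers buy 15 units at 9, so CS = ½ · (14 - 9) · 15 = 37.5.
Change in consumer surplus = 37.5 - 96 = -58.5.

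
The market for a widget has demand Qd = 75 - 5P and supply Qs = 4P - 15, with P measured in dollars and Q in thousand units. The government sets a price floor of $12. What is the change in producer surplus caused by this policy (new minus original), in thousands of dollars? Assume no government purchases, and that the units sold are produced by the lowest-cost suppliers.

Setting quantity demanded equal to quantity supplied, 75 - 5P = 4P - 15, gives P* = 10 and Q* = 25.
The floor of 12 is above the equilibrium price 10, so it binds.
At P = 12: Qd = 75 - 5·12 = 15 and Qs = 4·12 - 15 = 33.
Producer surplus without the control is ½ · (10 - 3.75) · 25 = 78.125.
With the floor, 15 units are sold at 12. The supply price at Q = 15 is 7.5, so PS = ½ · [(12 - 3.75) + (12 - 7.5)] · 15 = 95.625.
Change in producer surplus = 95.625 - 78.125 = 17.5.

17.5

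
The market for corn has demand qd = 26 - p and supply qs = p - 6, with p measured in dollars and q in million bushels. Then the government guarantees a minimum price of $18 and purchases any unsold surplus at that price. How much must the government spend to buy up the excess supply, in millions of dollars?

Equilibrium: 26 - p = p - 6, so 32 = 2p and p* = 16, q* = 10.
The floor of 18 is above the equilibrium price 16, so it binds.
At p = 18: qd = 26 - 18 = 8 and qs = 18 - 6 = 12.
Surplus = qs - qd = 4.
Government expenditure = surplus × support price = 4 × 18 = 72.

72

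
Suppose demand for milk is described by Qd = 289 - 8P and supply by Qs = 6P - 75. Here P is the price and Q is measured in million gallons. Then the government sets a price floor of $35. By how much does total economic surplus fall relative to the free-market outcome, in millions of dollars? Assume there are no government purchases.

In a free market, 289 - 8P = 6P - 75 gives the equilibrium P* = 26, Q* = 81.
The floor of 35 is above the equilibrium price 26, so it binds.
At P = 35: Qd = 289 - 8·35 = 9 and Qs = 6·35 - 75 = 135.
Quantity traded falls to 9. At Q = 9 the demand price is (289 - 9)/8 = 35 and the supply price is (75 + 9)/6 = 14.
Deadweight loss = ½ · (35 - 14) · (81 - 9) = ½ · 21 · 72 = 756.

756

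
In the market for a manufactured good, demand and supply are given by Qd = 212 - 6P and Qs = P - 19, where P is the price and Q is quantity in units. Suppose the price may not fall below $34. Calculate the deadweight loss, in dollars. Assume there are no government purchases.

21

Setting quantity demanded equal to quantity supplied, 212 - 6P = P - 19, gives P* = 33 and Q* = 14.
Because the floor (34) lies above the market-clearing price, it is binding.
At P = 34: Qd = 212 - 6·34 = 8 and Qs = 34 - 19 = 15.
Quantity traded falls to 8. At Q = 8 the demand price is (212 - 8)/6 = 34 and the supply price is 19 + 8 = 27.
Deadweight loss = ½ · (34 - 27) · (14 - 8) = ½ · 7 · 6 = 21.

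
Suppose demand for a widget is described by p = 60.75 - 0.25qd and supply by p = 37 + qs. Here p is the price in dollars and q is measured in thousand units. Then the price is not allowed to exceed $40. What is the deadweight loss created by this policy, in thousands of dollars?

160

Rearranging demand gives qd = 243 - 4p; rearranging supply gives qs = p - 37. Equilibrium: 243 - 4p = p - 37, so 280 = 5p and p* = 56, q* = 19.
Because the ceiling (40) lies below the market-clearing price, it is binding.
At p = 40: qd = 243 - 4·40 = 83 and qs = 40 - 37 = 3.
Quantity traded falls to 3. At q = 3 the demand price is (243 - 3)/4 = 60 and the supply price is 37 + 3 = 40.
Deadweight loss = ½ · (60 - 40) · (19 - 3) = ½ · 20 · 16 = 160.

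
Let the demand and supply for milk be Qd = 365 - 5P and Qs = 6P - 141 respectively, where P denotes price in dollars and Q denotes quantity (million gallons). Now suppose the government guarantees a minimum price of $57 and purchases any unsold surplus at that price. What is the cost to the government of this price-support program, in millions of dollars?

6897

Equilibrium: 365 - 5P = 6P - 141, so 506 = 11P and P* = 46, Q* = 135.
Because the floor (57) lies above the market-clearing price, it is binding.
At P = 57: Qd = 365 - 5·57 = 80 and Qs = 6·57 - 141 = 201.
Surplus = Qs - Qd = 121.
Government expenditure = surplus × support price = 121 × 57 = 6897.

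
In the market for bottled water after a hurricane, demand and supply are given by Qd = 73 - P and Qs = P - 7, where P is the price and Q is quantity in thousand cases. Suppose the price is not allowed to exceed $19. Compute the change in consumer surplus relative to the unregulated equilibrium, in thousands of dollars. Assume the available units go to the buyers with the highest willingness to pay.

Setting quantity demanded equal to quantity supplied, 73 - P = P - 7, gives P* = 40 and Q* = 33.
Because the ceiling (19) lies below the market-clearing price, it is binding.
At P = 19: Qd = 73 - 19 = 54 and Qs = 19 - 7 = 12.
Consumer surplus without the control is ½ · (73 - 40) · 33 = 544.5.
With the ceiling, 12 units are sold at 19 (assume they go to the highest-value buyers). The demand price at Q = 12 is 61, so CS = ½ · [(73 - 19) + (61 - 19)] · 12 = 576.
Change in consumer surplus = 576 - 544.5 = 31.5.

31.5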